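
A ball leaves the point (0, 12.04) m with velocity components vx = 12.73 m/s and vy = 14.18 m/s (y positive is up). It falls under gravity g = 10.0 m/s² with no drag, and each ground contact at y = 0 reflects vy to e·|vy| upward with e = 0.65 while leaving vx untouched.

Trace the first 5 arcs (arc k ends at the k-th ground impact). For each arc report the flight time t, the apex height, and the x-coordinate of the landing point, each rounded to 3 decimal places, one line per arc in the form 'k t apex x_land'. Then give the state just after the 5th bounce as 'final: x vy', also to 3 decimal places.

Arc 1: start y=12.040, vy=14.180 → t=3.520, apex=22.094, x_land=44.811, impact vy=-21.021
  bounce: vy ← 0.65·21.021 = 13.663
Arc 2: start y=0.000, vy=13.663 → t=2.733, apex=9.335, x_land=79.598, impact vy=-13.663
  bounce: vy ← 0.65·13.663 = 8.881
Arc 3: start y=0.000, vy=8.881 → t=1.776, apex=3.944, x_land=102.210, impact vy=-8.881
  bounce: vy ← 0.65·8.881 = 5.773
Arc 4: start y=0.000, vy=5.773 → t=1.155, apex=1.666, x_land=116.907, impact vy=-5.773
  bounce: vy ← 0.65·5.773 = 3.752
Arc 5: start y=0.000, vy=3.752 → t=0.750, apex=0.704, x_land=126.461, impact vy=-3.752
  bounce: vy ← 0.65·3.752 = 2.439

1 3.520 22.094 44.811
2 2.733 9.335 79.598
3 1.776 3.944 102.210
4 1.155 1.666 116.907
5 0.750 0.704 126.461
final: 126.461 2.439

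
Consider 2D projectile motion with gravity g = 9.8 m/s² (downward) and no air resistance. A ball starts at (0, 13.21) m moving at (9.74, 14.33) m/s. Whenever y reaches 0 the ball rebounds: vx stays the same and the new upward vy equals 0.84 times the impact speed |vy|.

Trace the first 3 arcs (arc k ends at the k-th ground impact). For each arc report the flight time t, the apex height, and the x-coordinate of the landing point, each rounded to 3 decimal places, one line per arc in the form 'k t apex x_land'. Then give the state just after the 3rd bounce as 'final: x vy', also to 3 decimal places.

1 3.661 23.687 35.657
2 3.694 16.714 71.634
3 3.103 11.793 101.855
final: 101.855 12.771

Arc 1: start y=13.210, vy=14.330 → t=3.661, apex=23.687, x_land=35.657, impact vy=-21.547
  bounce: vy ← 0.84·21.547 = 18.099
Arc 2: start y=0.000, vy=18.099 → t=3.694, apex=16.714, x_land=71.634, impact vy=-18.099
  bounce: vy ← 0.84·18.099 = 15.203
Arc 3: start y=0.000, vy=15.203 → t=3.103, apex=11.793, x_land=101.855, impact vy=-15.203
  bounce: vy ← 0.84·15.203 = 12.771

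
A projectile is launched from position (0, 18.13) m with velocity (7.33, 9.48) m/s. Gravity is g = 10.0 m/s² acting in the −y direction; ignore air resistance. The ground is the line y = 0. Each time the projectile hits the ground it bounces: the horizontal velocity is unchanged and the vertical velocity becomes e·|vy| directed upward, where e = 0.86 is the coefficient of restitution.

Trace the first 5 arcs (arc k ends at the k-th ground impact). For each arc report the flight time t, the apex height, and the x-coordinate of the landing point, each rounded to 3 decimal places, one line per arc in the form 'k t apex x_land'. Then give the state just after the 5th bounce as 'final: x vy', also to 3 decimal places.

1 3.075 22.624 22.541
2 3.659 16.732 49.359
3 3.146 12.375 72.422
4 2.706 9.153 92.257
5 2.327 6.769 109.315
final: 109.315 10.007

Arc 1: start y=18.130, vy=9.480 → t=3.075, apex=22.624, x_land=22.541, impact vy=-21.271
  bounce: vy ← 0.86·21.271 = 18.293
Arc 2: start y=0.000, vy=18.293 → t=3.659, apex=16.732, x_land=49.359, impact vy=-18.293
  bounce: vy ← 0.86·18.293 = 15.732
Arc 3: start y=0.000, vy=15.732 → t=3.146, apex=12.375, x_land=72.422, impact vy=-15.732
  bounce: vy ← 0.86·15.732 = 13.530
Arc 4: start y=0.000, vy=13.530 → t=2.706, apex=9.153, x_land=92.257, impact vy=-13.530
  bounce: vy ← 0.86·13.530 = 11.636
Arc 5: start y=0.000, vy=11.636 → t=2.327, apex=6.769, x_land=109.315, impact vy=-11.636
  bounce: vy ← 0.86·11.636 = 10.007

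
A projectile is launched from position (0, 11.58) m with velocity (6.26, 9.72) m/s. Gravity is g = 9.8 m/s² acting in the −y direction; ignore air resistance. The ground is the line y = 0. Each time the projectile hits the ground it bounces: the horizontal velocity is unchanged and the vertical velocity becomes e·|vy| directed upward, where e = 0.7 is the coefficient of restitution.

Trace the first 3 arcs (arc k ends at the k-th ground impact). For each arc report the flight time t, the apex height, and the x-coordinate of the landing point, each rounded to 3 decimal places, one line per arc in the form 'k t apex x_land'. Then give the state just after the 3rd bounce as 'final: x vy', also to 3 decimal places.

1 2.821 16.400 17.661
2 2.561 8.036 33.695
3 1.793 3.938 44.919
final: 44.919 6.150

Arc 1: start y=11.580, vy=9.720 → t=2.821, apex=16.400, x_land=17.661, impact vy=-17.929
  bounce: vy ← 0.7·17.929 = 12.550
Arc 2: start y=0.000, vy=12.550 → t=2.561, apex=8.036, x_land=33.695, impact vy=-12.550
  bounce: vy ← 0.7·12.550 = 8.785
Arc 3: start y=0.000, vy=8.785 → t=1.793, apex=3.938, x_land=44.919, impact vy=-8.785
  bounce: vy ← 0.7·8.785 = 6.150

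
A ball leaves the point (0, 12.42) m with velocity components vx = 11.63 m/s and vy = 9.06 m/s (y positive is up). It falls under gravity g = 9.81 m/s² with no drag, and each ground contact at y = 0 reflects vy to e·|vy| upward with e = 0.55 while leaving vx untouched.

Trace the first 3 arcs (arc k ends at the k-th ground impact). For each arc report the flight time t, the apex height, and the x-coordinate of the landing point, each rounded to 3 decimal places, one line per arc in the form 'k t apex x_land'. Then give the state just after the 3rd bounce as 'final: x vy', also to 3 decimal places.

Arc 1: start y=12.420, vy=9.060 → t=2.763, apex=16.604, x_land=32.138, impact vy=-18.049
  bounce: vy ← 0.55·18.049 = 9.927
Arc 2: start y=0.000, vy=9.927 → t=2.024, apex=5.023, x_land=55.676, impact vy=-9.927
  bounce: vy ← 0.55·9.927 = 5.460
Arc 3: start y=0.000, vy=5.460 → t=1.113, apex=1.519, x_land=68.621, impact vy=-5.460
  bounce: vy ← 0.55·5.460 = 3.003

1 2.763 16.604 32.138
2 2.024 5.023 55.676
3 1.113 1.519 68.621
final: 68.621 3.003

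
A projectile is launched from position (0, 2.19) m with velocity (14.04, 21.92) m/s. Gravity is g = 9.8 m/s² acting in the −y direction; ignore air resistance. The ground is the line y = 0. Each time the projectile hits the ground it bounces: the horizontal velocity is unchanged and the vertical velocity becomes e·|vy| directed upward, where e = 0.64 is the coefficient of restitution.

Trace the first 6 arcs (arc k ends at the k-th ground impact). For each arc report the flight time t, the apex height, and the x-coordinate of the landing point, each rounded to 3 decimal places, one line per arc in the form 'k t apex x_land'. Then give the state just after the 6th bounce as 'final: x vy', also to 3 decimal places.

Arc 1: start y=2.190, vy=21.920 → t=4.571, apex=26.705, x_land=64.180, impact vy=-22.878
  bounce: vy ← 0.64·22.878 = 14.642
Arc 2: start y=0.000, vy=14.642 → t=2.988, apex=10.938, x_land=106.134, impact vy=-14.642
  bounce: vy ← 0.64·14.642 = 9.371
Arc 3: start y=0.000, vy=9.371 → t=1.912, apex=4.480, x_land=132.985, impact vy=-9.371
  bounce: vy ← 0.64·9.371 = 5.997
Arc 4: start y=0.000, vy=5.997 → t=1.224, apex=1.835, x_land=150.169, impact vy=-5.997
  bounce: vy ← 0.64·5.997 = 3.838
Arc 5: start y=0.000, vy=3.838 → t=0.783, apex=0.752, x_land=161.167, impact vy=-3.838
  bounce: vy ← 0.64·3.838 = 2.457
Arc 6: start y=0.000, vy=2.457 → t=0.501, apex=0.308, x_land=168.206, impact vy=-2.457
  bounce: vy ← 0.64·2.457 = 1.572

1 4.571 26.705 64.180
2 2.988 10.938 106.134
3 1.912 4.480 132.985
4 1.224 1.835 150.169
5 0.783 0.752 161.167
6 0.501 0.308 168.206
final: 168.206 1.572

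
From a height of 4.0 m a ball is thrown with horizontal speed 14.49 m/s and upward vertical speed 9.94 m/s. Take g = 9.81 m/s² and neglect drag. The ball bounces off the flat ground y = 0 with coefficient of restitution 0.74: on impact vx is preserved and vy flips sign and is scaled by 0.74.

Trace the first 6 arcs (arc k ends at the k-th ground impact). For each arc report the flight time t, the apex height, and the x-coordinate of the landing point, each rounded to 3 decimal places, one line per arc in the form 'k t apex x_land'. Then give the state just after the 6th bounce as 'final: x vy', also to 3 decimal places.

1 2.371 9.036 34.349
2 2.009 4.948 63.456
3 1.486 2.710 84.995
4 1.100 1.484 100.934
5 0.814 0.812 112.728
6 0.602 0.445 121.457
final: 121.457 2.186

Arc 1: start y=4.000, vy=9.940 → t=2.371, apex=9.036, x_land=34.349, impact vy=-13.315
  bounce: vy ← 0.74·13.315 = 9.853
Arc 2: start y=0.000, vy=9.853 → t=2.009, apex=4.948, x_land=63.456, impact vy=-9.853
  bounce: vy ← 0.74·9.853 = 7.291
Arc 3: start y=0.000, vy=7.291 → t=1.486, apex=2.710, x_land=84.995, impact vy=-7.291
  bounce: vy ← 0.74·7.291 = 5.395
Arc 4: start y=0.000, vy=5.395 → t=1.100, apex=1.484, x_land=100.934, impact vy=-5.395
  bounce: vy ← 0.74·5.395 = 3.993
Arc 5: start y=0.000, vy=3.993 → t=0.814, apex=0.812, x_land=112.728, impact vy=-3.993
  bounce: vy ← 0.74·3.993 = 2.955
Arc 6: start y=0.000, vy=2.955 → t=0.602, apex=0.445, x_land=121.457, impact vy=-2.955
  bounce: vy ← 0.74·2.955 = 2.186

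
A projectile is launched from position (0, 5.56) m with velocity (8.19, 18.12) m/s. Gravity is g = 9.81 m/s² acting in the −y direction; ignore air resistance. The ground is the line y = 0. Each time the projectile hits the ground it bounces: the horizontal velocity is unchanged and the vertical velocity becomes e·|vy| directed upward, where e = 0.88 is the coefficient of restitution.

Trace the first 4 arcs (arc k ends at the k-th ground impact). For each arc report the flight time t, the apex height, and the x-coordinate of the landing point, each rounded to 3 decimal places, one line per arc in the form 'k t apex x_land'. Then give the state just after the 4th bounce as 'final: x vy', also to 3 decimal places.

1 3.979 22.295 32.589
2 3.752 17.265 63.320
3 3.302 13.370 90.363
4 2.906 10.354 114.161
final: 114.161 12.542

Arc 1: start y=5.560, vy=18.120 → t=3.979, apex=22.295, x_land=32.589, impact vy=-20.915
  bounce: vy ← 0.88·20.915 = 18.405
Arc 2: start y=0.000, vy=18.405 → t=3.752, apex=17.265, x_land=63.320, impact vy=-18.405
  bounce: vy ← 0.88·18.405 = 16.196
Arc 3: start y=0.000, vy=16.196 → t=3.302, apex=13.370, x_land=90.363, impact vy=-16.196
  bounce: vy ← 0.88·16.196 = 14.253
Arc 4: start y=0.000, vy=14.253 → t=2.906, apex=10.354, x_land=114.161, impact vy=-14.253
  bounce: vy ← 0.88·14.253 = 12.542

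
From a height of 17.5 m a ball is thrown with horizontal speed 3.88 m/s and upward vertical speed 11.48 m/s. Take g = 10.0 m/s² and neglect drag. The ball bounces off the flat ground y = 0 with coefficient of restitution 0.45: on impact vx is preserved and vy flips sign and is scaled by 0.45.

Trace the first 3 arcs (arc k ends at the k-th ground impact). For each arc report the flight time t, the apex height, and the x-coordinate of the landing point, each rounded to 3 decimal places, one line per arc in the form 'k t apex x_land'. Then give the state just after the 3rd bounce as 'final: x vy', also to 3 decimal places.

1 3.343 24.090 12.971
2 1.975 4.878 20.636
3 0.889 0.988 24.085
final: 24.085 2.000

Arc 1: start y=17.500, vy=11.480 → t=3.343, apex=24.090, x_land=12.971, impact vy=-21.950
  bounce: vy ← 0.45·21.950 = 9.877
Arc 2: start y=0.000, vy=9.877 → t=1.975, apex=4.878, x_land=20.636, impact vy=-9.877
  bounce: vy ← 0.45·9.877 = 4.445
Arc 3: start y=0.000, vy=4.445 → t=0.889, apex=0.988, x_land=24.085, impact vy=-4.445
  bounce: vy ← 0.45·4.445 = 2.000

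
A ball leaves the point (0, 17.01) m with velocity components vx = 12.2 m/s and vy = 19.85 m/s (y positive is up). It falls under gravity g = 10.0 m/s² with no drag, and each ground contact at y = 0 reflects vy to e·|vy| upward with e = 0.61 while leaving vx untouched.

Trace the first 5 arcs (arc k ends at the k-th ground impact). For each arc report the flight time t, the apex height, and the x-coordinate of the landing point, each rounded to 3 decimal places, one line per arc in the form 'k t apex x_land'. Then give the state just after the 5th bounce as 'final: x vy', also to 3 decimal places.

1 4.695 36.711 57.275
2 3.306 13.660 97.605
3 2.017 5.083 122.207
4 1.230 1.891 137.214
5 0.750 0.704 146.368
final: 146.368 2.289

Arc 1: start y=17.010, vy=19.850 → t=4.695, apex=36.711, x_land=57.275, impact vy=-27.097
  bounce: vy ← 0.61·27.097 = 16.529
Arc 2: start y=0.000, vy=16.529 → t=3.306, apex=13.660, x_land=97.605, impact vy=-16.529
  bounce: vy ← 0.61·16.529 = 10.083
Arc 3: start y=0.000, vy=10.083 → t=2.017, apex=5.083, x_land=122.207, impact vy=-10.083
  bounce: vy ← 0.61·10.083 = 6.150
Arc 4: start y=0.000, vy=6.150 → t=1.230, apex=1.891, x_land=137.214, impact vy=-6.150
  bounce: vy ← 0.61·6.150 = 3.752
Arc 5: start y=0.000, vy=3.752 → t=0.750, apex=0.704, x_land=146.368, impact vy=-3.752
  bounce: vy ← 0.61·3.752 = 2.289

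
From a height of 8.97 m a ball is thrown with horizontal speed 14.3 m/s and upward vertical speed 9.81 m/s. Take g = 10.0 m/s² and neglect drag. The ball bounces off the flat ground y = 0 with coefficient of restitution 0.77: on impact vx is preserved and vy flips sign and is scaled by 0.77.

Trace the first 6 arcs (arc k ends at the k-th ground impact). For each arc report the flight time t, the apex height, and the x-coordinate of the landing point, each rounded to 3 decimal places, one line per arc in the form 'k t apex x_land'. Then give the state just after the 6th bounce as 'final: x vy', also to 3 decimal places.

Arc 1: start y=8.970, vy=9.810 → t=2.641, apex=13.782, x_land=37.770, impact vy=-16.602
  bounce: vy ← 0.77·16.602 = 12.784
Arc 2: start y=0.000, vy=12.784 → t=2.557, apex=8.171, x_land=74.331, impact vy=-12.784
  bounce: vy ← 0.77·12.784 = 9.843
Arc 3: start y=0.000, vy=9.843 → t=1.969, apex=4.845, x_land=102.484, impact vy=-9.843
  bounce: vy ← 0.77·9.843 = 7.579
Arc 4: start y=0.000, vy=7.579 → t=1.516, apex=2.872, x_land=124.161, impact vy=-7.579
  bounce: vy ← 0.77·7.579 = 5.836
Arc 5: start y=0.000, vy=5.836 → t=1.167, apex=1.703, x_land=140.852, impact vy=-5.836
  bounce: vy ← 0.77·5.836 = 4.494
Arc 6: start y=0.000, vy=4.494 → t=0.899, apex=1.010, x_land=153.705, impact vy=-4.494
  bounce: vy ← 0.77·4.494 = 3.460

1 2.641 13.782 37.770
2 2.557 8.171 74.331
3 1.969 4.845 102.484
4 1.516 2.872 124.161
5 1.167 1.703 140.852
6 0.899 1.010 153.705
final: 153.705 3.460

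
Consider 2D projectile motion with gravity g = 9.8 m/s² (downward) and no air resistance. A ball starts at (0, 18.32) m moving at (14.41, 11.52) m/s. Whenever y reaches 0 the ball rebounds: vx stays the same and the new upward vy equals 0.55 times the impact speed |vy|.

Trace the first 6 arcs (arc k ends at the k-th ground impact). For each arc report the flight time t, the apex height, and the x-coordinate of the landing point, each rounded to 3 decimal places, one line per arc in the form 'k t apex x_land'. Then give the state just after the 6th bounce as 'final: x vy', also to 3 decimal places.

1 3.438 25.091 49.547
2 2.489 7.590 85.416
3 1.369 2.296 105.144
4 0.753 0.695 115.994
5 0.414 0.210 121.962
6 0.228 0.064 125.244
final: 125.244 0.614

Arc 1: start y=18.320, vy=11.520 → t=3.438, apex=25.091, x_land=49.547, impact vy=-22.176
  bounce: vy ← 0.55·22.176 = 12.197
Arc 2: start y=0.000, vy=12.197 → t=2.489, apex=7.590, x_land=85.416, impact vy=-12.197
  bounce: vy ← 0.55·12.197 = 6.708
Arc 3: start y=0.000, vy=6.708 → t=1.369, apex=2.296, x_land=105.144, impact vy=-6.708
  bounce: vy ← 0.55·6.708 = 3.690
Arc 4: start y=0.000, vy=3.690 → t=0.753, apex=0.695, x_land=115.994, impact vy=-3.690
  bounce: vy ← 0.55·3.690 = 2.029
Arc 5: start y=0.000, vy=2.029 → t=0.414, apex=0.210, x_land=121.962, impact vy=-2.029
  bounce: vy ← 0.55·2.029 = 1.116
Arc 6: start y=0.000, vy=1.116 → t=0.228, apex=0.064, x_land=125.244, impact vy=-1.116
  bounce: vy ← 0.55·1.116 = 0.614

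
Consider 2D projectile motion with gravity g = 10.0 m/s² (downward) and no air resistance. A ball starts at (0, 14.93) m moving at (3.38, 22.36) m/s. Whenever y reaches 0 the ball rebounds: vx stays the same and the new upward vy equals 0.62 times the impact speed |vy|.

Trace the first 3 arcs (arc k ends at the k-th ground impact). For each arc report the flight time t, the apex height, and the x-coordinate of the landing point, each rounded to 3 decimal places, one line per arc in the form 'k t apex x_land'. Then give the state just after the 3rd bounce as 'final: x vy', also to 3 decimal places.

1 5.062 39.928 17.109
2 3.504 15.349 28.953
3 2.173 5.900 36.296
final: 36.296 6.735

Arc 1: start y=14.930, vy=22.360 → t=5.062, apex=39.928, x_land=17.109, impact vy=-28.259
  bounce: vy ← 0.62·28.259 = 17.521
Arc 2: start y=0.000, vy=17.521 → t=3.504, apex=15.349, x_land=28.953, impact vy=-17.521
  bounce: vy ← 0.62·17.521 = 10.863
Arc 3: start y=0.000, vy=10.863 → t=2.173, apex=5.900, x_land=36.296, impact vy=-10.863
  bounce: vy ← 0.62·10.863 = 6.735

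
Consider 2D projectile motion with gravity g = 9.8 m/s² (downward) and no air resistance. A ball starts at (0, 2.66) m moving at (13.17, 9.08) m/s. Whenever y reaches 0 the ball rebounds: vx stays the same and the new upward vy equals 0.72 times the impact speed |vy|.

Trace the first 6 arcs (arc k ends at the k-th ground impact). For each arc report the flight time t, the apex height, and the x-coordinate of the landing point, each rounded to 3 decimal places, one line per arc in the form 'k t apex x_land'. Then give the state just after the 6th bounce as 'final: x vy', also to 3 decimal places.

Arc 1: start y=2.660, vy=9.080 → t=2.110, apex=6.866, x_land=27.793, impact vy=-11.601
  bounce: vy ← 0.72·11.601 = 8.353
Arc 2: start y=0.000, vy=8.353 → t=1.705, apex=3.560, x_land=50.243, impact vy=-8.353
  bounce: vy ← 0.72·8.353 = 6.014
Arc 3: start y=0.000, vy=6.014 → t=1.227, apex=1.845, x_land=66.407, impact vy=-6.014
  bounce: vy ← 0.72·6.014 = 4.330
Arc 4: start y=0.000, vy=4.330 → t=0.884, apex=0.957, x_land=78.045, impact vy=-4.330
  bounce: vy ← 0.72·4.330 = 3.118
Arc 5: start y=0.000, vy=3.118 → t=0.636, apex=0.496, x_land=86.424, impact vy=-3.118
  bounce: vy ← 0.72·3.118 = 2.245
Arc 6: start y=0.000, vy=2.245 → t=0.458, apex=0.257, x_land=92.457, impact vy=-2.245
  bounce: vy ← 0.72·2.245 = 1.616

1 2.110 6.866 27.793
2 1.705 3.560 50.243
3 1.227 1.845 66.407
4 0.884 0.957 78.045
5 0.636 0.496 86.424
6 0.458 0.257 92.457
final: 92.457 1.616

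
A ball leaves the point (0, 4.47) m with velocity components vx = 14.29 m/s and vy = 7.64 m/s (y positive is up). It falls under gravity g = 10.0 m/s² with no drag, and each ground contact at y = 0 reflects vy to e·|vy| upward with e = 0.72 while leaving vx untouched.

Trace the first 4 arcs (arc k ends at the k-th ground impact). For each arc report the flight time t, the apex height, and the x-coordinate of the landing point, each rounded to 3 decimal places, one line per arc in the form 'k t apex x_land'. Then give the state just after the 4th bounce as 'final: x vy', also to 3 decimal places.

Arc 1: start y=4.470, vy=7.640 → t=1.980, apex=7.388, x_land=28.289, impact vy=-12.156
  bounce: vy ← 0.72·12.156 = 8.752
Arc 2: start y=0.000, vy=8.752 → t=1.750, apex=3.830, x_land=53.303, impact vy=-8.752
  bounce: vy ← 0.72·8.752 = 6.302
Arc 3: start y=0.000, vy=6.302 → t=1.260, apex=1.986, x_land=71.313, impact vy=-6.302
  bounce: vy ← 0.72·6.302 = 4.537
Arc 4: start y=0.000, vy=4.537 → t=0.907, apex=1.029, x_land=84.280, impact vy=-4.537
  bounce: vy ← 0.72·4.537 = 3.267

1 1.980 7.388 28.289
2 1.750 3.830 53.303
3 1.260 1.986 71.313
4 0.907 1.029 84.280
final: 84.280 3.267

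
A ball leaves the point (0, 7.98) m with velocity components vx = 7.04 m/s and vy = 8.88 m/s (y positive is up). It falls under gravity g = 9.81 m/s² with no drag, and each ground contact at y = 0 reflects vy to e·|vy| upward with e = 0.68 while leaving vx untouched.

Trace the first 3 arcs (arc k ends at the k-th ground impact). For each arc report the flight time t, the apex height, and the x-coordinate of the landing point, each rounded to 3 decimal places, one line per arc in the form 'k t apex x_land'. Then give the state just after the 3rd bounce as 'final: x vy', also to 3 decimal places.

1 2.469 11.999 17.384
2 2.127 5.548 32.359
3 1.446 2.566 42.542
final: 42.542 4.824

Arc 1: start y=7.980, vy=8.880 → t=2.469, apex=11.999, x_land=17.384, impact vy=-15.343
  bounce: vy ← 0.68·15.343 = 10.434
Arc 2: start y=0.000, vy=10.434 → t=2.127, apex=5.548, x_land=32.359, impact vy=-10.434
  bounce: vy ← 0.68·10.434 = 7.095
Arc 3: start y=0.000, vy=7.095 → t=1.446, apex=2.566, x_land=42.542, impact vy=-7.095
  bounce: vy ← 0.68·7.095 = 4.824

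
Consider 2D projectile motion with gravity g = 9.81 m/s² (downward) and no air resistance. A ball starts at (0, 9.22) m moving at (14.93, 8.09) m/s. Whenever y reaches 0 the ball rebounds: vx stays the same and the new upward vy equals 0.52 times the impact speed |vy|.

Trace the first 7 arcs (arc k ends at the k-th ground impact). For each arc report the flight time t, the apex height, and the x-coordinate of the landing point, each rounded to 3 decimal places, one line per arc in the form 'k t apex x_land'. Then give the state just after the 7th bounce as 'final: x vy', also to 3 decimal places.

1 2.425 12.556 36.199
2 1.664 3.395 61.042
3 0.865 0.918 73.960
4 0.450 0.248 80.677
5 0.234 0.067 84.170
6 0.122 0.018 85.987
7 0.063 0.005 86.931
final: 86.931 0.161

Arc 1: start y=9.220, vy=8.090 → t=2.425, apex=12.556, x_land=36.199, impact vy=-15.695
  bounce: vy ← 0.52·15.695 = 8.162
Arc 2: start y=0.000, vy=8.162 → t=1.664, apex=3.395, x_land=61.042, impact vy=-8.162
  bounce: vy ← 0.52·8.162 = 4.244
Arc 3: start y=0.000, vy=4.244 → t=0.865, apex=0.918, x_land=73.960, impact vy=-4.244
  bounce: vy ← 0.52·4.244 = 2.207
Arc 4: start y=0.000, vy=2.207 → t=0.450, apex=0.248, x_land=80.677, impact vy=-2.207
  bounce: vy ← 0.52·2.207 = 1.148
Arc 5: start y=0.000, vy=1.148 → t=0.234, apex=0.067, x_land=84.170, impact vy=-1.148
  bounce: vy ← 0.52·1.148 = 0.597
Arc 6: start y=0.000, vy=0.597 → t=0.122, apex=0.018, x_land=85.987, impact vy=-0.597
  bounce: vy ← 0.52·0.597 = 0.310
Arc 7: start y=0.000, vy=0.310 → t=0.063, apex=0.005, x_land=86.931, impact vy=-0.310
  bounce: vy ← 0.52·0.310 = 0.161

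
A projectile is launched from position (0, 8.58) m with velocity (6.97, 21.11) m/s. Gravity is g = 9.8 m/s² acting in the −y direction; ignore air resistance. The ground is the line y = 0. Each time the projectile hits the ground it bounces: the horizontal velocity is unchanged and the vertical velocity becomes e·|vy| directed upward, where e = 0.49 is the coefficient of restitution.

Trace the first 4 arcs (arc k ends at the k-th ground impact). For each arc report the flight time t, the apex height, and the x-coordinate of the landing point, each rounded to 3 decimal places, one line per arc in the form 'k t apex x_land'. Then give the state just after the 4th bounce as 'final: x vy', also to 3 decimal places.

Arc 1: start y=8.580, vy=21.110 → t=4.682, apex=31.316, x_land=32.635, impact vy=-24.775
  bounce: vy ← 0.49·24.775 = 12.140
Arc 2: start y=0.000, vy=12.140 → t=2.477, apex=7.519, x_land=49.903, impact vy=-12.140
  bounce: vy ← 0.49·12.140 = 5.948
Arc 3: start y=0.000, vy=5.948 → t=1.214, apex=1.805, x_land=58.364, impact vy=-5.948
  bounce: vy ← 0.49·5.948 = 2.915
Arc 4: start y=0.000, vy=2.915 → t=0.595, apex=0.433, x_land=62.510, impact vy=-2.915
  bounce: vy ← 0.49·2.915 = 1.428

1 4.682 31.316 32.635
2 2.477 7.519 49.903
3 1.214 1.805 58.364
4 0.595 0.433 62.510
final: 62.510 1.428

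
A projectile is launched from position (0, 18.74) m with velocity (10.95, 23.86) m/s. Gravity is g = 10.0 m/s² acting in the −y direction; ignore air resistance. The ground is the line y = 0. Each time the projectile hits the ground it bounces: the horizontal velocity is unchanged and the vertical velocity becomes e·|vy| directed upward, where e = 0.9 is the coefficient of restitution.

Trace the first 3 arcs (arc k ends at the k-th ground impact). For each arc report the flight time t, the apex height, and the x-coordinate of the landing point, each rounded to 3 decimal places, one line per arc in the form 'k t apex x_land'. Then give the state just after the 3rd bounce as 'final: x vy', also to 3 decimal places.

Arc 1: start y=18.740, vy=23.860 → t=5.459, apex=47.205, x_land=59.772, impact vy=-30.726
  bounce: vy ← 0.9·30.726 = 27.654
Arc 2: start y=0.000, vy=27.654 → t=5.531, apex=38.236, x_land=120.333, impact vy=-27.654
  bounce: vy ← 0.9·27.654 = 24.888
Arc 3: start y=0.000, vy=24.888 → t=4.978, apex=30.971, x_land=174.838, impact vy=-24.888
  bounce: vy ← 0.9·24.888 = 22.399

1 5.459 47.205 59.772
2 5.531 38.236 120.333
3 4.978 30.971 174.838
final: 174.838 22.399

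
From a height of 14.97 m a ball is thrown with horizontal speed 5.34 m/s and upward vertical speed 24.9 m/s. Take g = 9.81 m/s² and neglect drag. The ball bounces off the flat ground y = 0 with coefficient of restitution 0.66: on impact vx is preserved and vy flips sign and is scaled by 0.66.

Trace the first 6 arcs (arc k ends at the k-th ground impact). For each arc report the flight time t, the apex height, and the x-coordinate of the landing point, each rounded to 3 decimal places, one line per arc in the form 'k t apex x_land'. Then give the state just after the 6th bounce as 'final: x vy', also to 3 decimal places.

1 5.620 46.571 30.008
2 4.067 20.286 51.728
3 2.684 8.837 66.063
4 1.772 3.849 75.524
5 1.169 1.677 81.768
6 0.772 0.730 85.890
final: 85.890 2.498

Arc 1: start y=14.970, vy=24.900 → t=5.620, apex=46.571, x_land=30.008, impact vy=-30.228
  bounce: vy ← 0.66·30.228 = 19.950
Arc 2: start y=0.000, vy=19.950 → t=4.067, apex=20.286, x_land=51.728, impact vy=-19.950
  bounce: vy ← 0.66·19.950 = 13.167
Arc 3: start y=0.000, vy=13.167 → t=2.684, apex=8.837, x_land=66.063, impact vy=-13.167
  bounce: vy ← 0.66·13.167 = 8.690
Arc 4: start y=0.000, vy=8.690 → t=1.772, apex=3.849, x_land=75.524, impact vy=-8.690
  bounce: vy ← 0.66·8.690 = 5.736
Arc 5: start y=0.000, vy=5.736 → t=1.169, apex=1.677, x_land=81.768, impact vy=-5.736
  bounce: vy ← 0.66·5.736 = 3.786
Arc 6: start y=0.000, vy=3.786 → t=0.772, apex=0.730, x_land=85.890, impact vy=-3.786
  bounce: vy ← 0.66·3.786 = 2.498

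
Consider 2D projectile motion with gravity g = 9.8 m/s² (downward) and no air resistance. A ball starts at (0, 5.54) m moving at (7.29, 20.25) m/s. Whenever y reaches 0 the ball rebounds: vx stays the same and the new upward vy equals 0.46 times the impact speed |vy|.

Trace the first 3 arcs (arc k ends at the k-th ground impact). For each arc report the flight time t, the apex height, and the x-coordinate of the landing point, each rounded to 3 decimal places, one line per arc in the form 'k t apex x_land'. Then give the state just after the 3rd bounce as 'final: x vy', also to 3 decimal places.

1 4.390 26.462 32.004
2 2.138 5.599 47.590
3 0.983 1.185 54.760
final: 54.760 2.217

Arc 1: start y=5.540, vy=20.250 → t=4.390, apex=26.462, x_land=32.004, impact vy=-22.774
  bounce: vy ← 0.46·22.774 = 10.476
Arc 2: start y=0.000, vy=10.476 → t=2.138, apex=5.599, x_land=47.590, impact vy=-10.476
  bounce: vy ← 0.46·10.476 = 4.819
Arc 3: start y=0.000, vy=4.819 → t=0.983, apex=1.185, x_land=54.760, impact vy=-4.819
  bounce: vy ← 0.46·4.819 = 2.217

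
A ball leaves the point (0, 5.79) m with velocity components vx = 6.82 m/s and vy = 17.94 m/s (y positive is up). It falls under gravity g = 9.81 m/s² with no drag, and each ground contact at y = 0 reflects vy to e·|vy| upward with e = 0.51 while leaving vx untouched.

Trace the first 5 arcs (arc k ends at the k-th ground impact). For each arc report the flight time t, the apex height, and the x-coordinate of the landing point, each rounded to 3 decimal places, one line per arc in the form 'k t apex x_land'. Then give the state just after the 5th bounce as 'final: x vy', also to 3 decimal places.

Arc 1: start y=5.790, vy=17.940 → t=3.956, apex=22.194, x_land=26.979, impact vy=-20.867
  bounce: vy ← 0.51·20.867 = 10.642
Arc 2: start y=0.000, vy=10.642 → t=2.170, apex=5.773, x_land=41.776, impact vy=-10.642
  bounce: vy ← 0.51·10.642 = 5.428
Arc 3: start y=0.000, vy=5.428 → t=1.107, apex=1.501, x_land=49.323, impact vy=-5.428
  bounce: vy ← 0.51·5.428 = 2.768
Arc 4: start y=0.000, vy=2.768 → t=0.564, apex=0.391, x_land=53.172, impact vy=-2.768
  bounce: vy ← 0.51·2.768 = 1.412
Arc 5: start y=0.000, vy=1.412 → t=0.288, apex=0.102, x_land=55.135, impact vy=-1.412
  bounce: vy ← 0.51·1.412 = 0.720

1 3.956 22.194 26.979
2 2.170 5.773 41.776
3 1.107 1.501 49.323
4 0.564 0.391 53.172
5 0.288 0.102 55.135
final: 55.135 0.720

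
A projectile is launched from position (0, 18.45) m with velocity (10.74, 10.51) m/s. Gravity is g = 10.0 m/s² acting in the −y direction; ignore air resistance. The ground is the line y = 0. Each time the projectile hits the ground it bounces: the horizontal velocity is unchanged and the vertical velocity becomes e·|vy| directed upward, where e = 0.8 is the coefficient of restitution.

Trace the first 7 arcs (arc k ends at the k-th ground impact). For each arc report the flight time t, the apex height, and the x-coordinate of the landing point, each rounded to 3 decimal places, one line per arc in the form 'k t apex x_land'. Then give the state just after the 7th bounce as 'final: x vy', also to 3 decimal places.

Arc 1: start y=18.450, vy=10.510 → t=3.241, apex=23.973, x_land=34.805, impact vy=-21.897
  bounce: vy ← 0.8·21.897 = 17.517
Arc 2: start y=0.000, vy=17.517 → t=3.503, apex=15.343, x_land=72.432, impact vy=-17.517
  bounce: vy ← 0.8·17.517 = 14.014
Arc 3: start y=0.000, vy=14.014 → t=2.803, apex=9.819, x_land=102.533, impact vy=-14.014
  bounce: vy ← 0.8·14.014 = 11.211
Arc 4: start y=0.000, vy=11.211 → t=2.242, apex=6.284, x_land=126.615, impact vy=-11.211
  bounce: vy ← 0.8·11.211 = 8.969
Arc 5: start y=0.000, vy=8.969 → t=1.794, apex=4.022, x_land=145.880, impact vy=-8.969
  bounce: vy ← 0.8·8.969 = 7.175
Arc 6: start y=0.000, vy=7.175 → t=1.435, apex=2.574, x_land=161.292, impact vy=-7.175
  bounce: vy ← 0.8·7.175 = 5.740
Arc 7: start y=0.000, vy=5.740 → t=1.148, apex=1.647, x_land=173.621, impact vy=-5.740
  bounce: vy ← 0.8·5.740 = 4.592

1 3.241 23.973 34.805
2 3.503 15.343 72.432
3 2.803 9.819 102.533
4 2.242 6.284 126.615
5 1.794 4.022 145.880
6 1.435 2.574 161.292
7 1.148 1.647 173.621
final: 173.621 4.592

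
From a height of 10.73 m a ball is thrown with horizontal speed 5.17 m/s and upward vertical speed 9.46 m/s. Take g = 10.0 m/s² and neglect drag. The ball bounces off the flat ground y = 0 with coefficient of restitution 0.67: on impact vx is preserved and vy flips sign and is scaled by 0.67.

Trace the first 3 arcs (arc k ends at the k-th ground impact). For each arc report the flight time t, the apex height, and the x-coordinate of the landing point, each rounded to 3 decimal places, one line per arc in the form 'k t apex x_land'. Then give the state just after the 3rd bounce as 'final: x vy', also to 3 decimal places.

Arc 1: start y=10.730, vy=9.460 → t=2.690, apex=15.205, x_land=13.906, impact vy=-17.438
  bounce: vy ← 0.67·17.438 = 11.684
Arc 2: start y=0.000, vy=11.684 → t=2.337, apex=6.825, x_land=25.987, impact vy=-11.684
  bounce: vy ← 0.67·11.684 = 7.828
Arc 3: start y=0.000, vy=7.828 → t=1.566, apex=3.064, x_land=34.081, impact vy=-7.828
  bounce: vy ← 0.67·7.828 = 5.245

1 2.690 15.205 13.906
2 2.337 6.825 25.987
3 1.566 3.064 34.081
final: 34.081 5.245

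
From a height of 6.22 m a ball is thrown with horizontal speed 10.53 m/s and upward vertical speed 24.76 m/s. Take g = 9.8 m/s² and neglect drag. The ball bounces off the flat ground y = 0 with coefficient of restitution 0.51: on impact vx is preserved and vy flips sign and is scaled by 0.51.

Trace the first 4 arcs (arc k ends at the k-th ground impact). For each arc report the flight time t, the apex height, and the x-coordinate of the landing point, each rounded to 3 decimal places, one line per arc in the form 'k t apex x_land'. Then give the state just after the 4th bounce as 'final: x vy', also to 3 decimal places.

Arc 1: start y=6.220, vy=24.760 → t=5.293, apex=37.498, x_land=55.734, impact vy=-27.110
  bounce: vy ← 0.51·27.110 = 13.826
Arc 2: start y=0.000, vy=13.826 → t=2.822, apex=9.753, x_land=85.446, impact vy=-13.826
  bounce: vy ← 0.51·13.826 = 7.051
Arc 3: start y=0.000, vy=7.051 → t=1.439, apex=2.537, x_land=100.600, impact vy=-7.051
  bounce: vy ← 0.51·7.051 = 3.596
Arc 4: start y=0.000, vy=3.596 → t=0.734, apex=0.660, x_land=108.328, impact vy=-3.596
  bounce: vy ← 0.51·3.596 = 1.834

1 5.293 37.498 55.734
2 2.822 9.753 85.446
3 1.439 2.537 100.600
4 0.734 0.660 108.328
final: 108.328 1.834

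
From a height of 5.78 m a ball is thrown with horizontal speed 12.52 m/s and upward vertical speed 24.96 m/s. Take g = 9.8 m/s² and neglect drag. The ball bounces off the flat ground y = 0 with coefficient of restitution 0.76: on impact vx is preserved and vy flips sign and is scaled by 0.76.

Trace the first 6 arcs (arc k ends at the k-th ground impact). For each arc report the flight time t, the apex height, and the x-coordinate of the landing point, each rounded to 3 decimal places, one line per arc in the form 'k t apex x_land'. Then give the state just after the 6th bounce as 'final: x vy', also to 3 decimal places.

1 5.316 37.566 66.554
2 4.209 21.698 119.246
3 3.199 12.533 159.292
4 2.431 7.239 189.727
5 1.847 4.181 212.857
6 1.404 2.415 230.437
final: 230.437 5.229

Arc 1: start y=5.780, vy=24.960 → t=5.316, apex=37.566, x_land=66.554, impact vy=-27.135
  bounce: vy ← 0.76·27.135 = 20.622
Arc 2: start y=0.000, vy=20.622 → t=4.209, apex=21.698, x_land=119.246, impact vy=-20.622
  bounce: vy ← 0.76·20.622 = 15.673
Arc 3: start y=0.000, vy=15.673 → t=3.199, apex=12.533, x_land=159.292, impact vy=-15.673
  bounce: vy ← 0.76·15.673 = 11.911
Arc 4: start y=0.000, vy=11.911 → t=2.431, apex=7.239, x_land=189.727, impact vy=-11.911
  bounce: vy ← 0.76·11.911 = 9.053
Arc 5: start y=0.000, vy=9.053 → t=1.847, apex=4.181, x_land=212.857, impact vy=-9.053
  bounce: vy ← 0.76·9.053 = 6.880
Arc 6: start y=0.000, vy=6.880 → t=1.404, apex=2.415, x_land=230.437, impact vy=-6.880
  bounce: vy ← 0.76·6.880 = 5.229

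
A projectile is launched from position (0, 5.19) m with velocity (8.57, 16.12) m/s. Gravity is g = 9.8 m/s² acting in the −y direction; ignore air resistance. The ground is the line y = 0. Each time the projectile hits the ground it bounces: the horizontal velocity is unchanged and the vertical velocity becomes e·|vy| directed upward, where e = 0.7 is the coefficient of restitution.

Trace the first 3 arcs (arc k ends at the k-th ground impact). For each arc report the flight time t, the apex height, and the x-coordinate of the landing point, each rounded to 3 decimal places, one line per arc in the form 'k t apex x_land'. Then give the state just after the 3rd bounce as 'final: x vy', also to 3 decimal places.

Arc 1: start y=5.190, vy=16.120 → t=3.585, apex=18.448, x_land=30.725, impact vy=-19.015
  bounce: vy ← 0.7·19.015 = 13.311
Arc 2: start y=0.000, vy=13.311 → t=2.716, apex=9.039, x_land=54.005, impact vy=-13.311
  bounce: vy ← 0.7·13.311 = 9.317
Arc 3: start y=0.000, vy=9.317 → t=1.902, apex=4.429, x_land=70.301, impact vy=-9.317
  bounce: vy ← 0.7·9.317 = 6.522

1 3.585 18.448 30.725
2 2.716 9.039 54.005
3 1.902 4.429 70.301
final: 70.301 6.522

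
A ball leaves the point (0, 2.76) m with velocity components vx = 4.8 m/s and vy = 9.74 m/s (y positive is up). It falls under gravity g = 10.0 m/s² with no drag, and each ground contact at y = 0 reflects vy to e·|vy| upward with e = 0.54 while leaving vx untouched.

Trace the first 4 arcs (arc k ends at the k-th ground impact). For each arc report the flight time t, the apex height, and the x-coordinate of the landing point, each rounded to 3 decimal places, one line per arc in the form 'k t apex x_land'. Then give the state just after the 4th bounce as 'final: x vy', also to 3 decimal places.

1 2.199 7.503 10.555
2 1.323 2.188 16.906
3 0.714 0.638 20.335
4 0.386 0.186 22.187
final: 22.187 1.042

Arc 1: start y=2.760, vy=9.740 → t=2.199, apex=7.503, x_land=10.555, impact vy=-12.250
  bounce: vy ← 0.54·12.250 = 6.615
Arc 2: start y=0.000, vy=6.615 → t=1.323, apex=2.188, x_land=16.906, impact vy=-6.615
  bounce: vy ← 0.54·6.615 = 3.572
Arc 3: start y=0.000, vy=3.572 → t=0.714, apex=0.638, x_land=20.335, impact vy=-3.572
  bounce: vy ← 0.54·3.572 = 1.929
Arc 4: start y=0.000, vy=1.929 → t=0.386, apex=0.186, x_land=22.187, impact vy=-1.929
  bounce: vy ← 0.54·1.929 = 1.042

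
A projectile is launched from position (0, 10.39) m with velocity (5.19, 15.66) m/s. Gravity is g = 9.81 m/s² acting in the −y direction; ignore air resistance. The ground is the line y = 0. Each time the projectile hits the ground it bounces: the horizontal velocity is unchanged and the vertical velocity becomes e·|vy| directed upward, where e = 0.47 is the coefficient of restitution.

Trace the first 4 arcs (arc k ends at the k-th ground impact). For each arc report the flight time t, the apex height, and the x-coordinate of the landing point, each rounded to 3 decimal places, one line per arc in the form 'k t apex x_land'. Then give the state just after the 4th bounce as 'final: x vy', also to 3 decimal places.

Arc 1: start y=10.390, vy=15.660 → t=3.757, apex=22.889, x_land=19.496, impact vy=-21.192
  bounce: vy ← 0.47·21.192 = 9.960
Arc 2: start y=0.000, vy=9.960 → t=2.031, apex=5.056, x_land=30.035, impact vy=-9.960
  bounce: vy ← 0.47·9.960 = 4.681
Arc 3: start y=0.000, vy=4.681 → t=0.954, apex=1.117, x_land=34.989, impact vy=-4.681
  bounce: vy ← 0.47·4.681 = 2.200
Arc 4: start y=0.000, vy=2.200 → t=0.449, apex=0.247, x_land=37.317, impact vy=-2.200
  bounce: vy ← 0.47·2.200 = 1.034

1 3.757 22.889 19.496
2 2.031 5.056 30.035
3 0.954 1.117 34.989
4 0.449 0.247 37.317
final: 37.317 1.034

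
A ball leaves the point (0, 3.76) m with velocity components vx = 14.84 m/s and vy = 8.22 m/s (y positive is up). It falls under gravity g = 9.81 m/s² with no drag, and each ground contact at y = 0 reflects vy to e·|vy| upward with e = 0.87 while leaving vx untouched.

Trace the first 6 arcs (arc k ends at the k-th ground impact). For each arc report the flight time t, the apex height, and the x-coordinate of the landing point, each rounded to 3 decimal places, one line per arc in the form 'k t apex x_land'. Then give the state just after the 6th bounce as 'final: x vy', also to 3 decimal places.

1 2.050 7.204 30.419
2 2.109 5.453 61.712
3 1.835 4.127 88.937
4 1.596 3.124 112.623
5 1.389 2.364 133.229
6 1.208 1.790 151.157
final: 151.157 5.155

Arc 1: start y=3.760, vy=8.220 → t=2.050, apex=7.204, x_land=30.419, impact vy=-11.889
  bounce: vy ← 0.87·11.889 = 10.343
Arc 2: start y=0.000, vy=10.343 → t=2.109, apex=5.453, x_land=61.712, impact vy=-10.343
  bounce: vy ← 0.87·10.343 = 8.999
Arc 3: start y=0.000, vy=8.999 → t=1.835, apex=4.127, x_land=88.937, impact vy=-8.999
  bounce: vy ← 0.87·8.999 = 7.829
Arc 4: start y=0.000, vy=7.829 → t=1.596, apex=3.124, x_land=112.623, impact vy=-7.829
  bounce: vy ← 0.87·7.829 = 6.811
Arc 5: start y=0.000, vy=6.811 → t=1.389, apex=2.364, x_land=133.229, impact vy=-6.811
  bounce: vy ← 0.87·6.811 = 5.926
Arc 6: start y=0.000, vy=5.926 → t=1.208, apex=1.790, x_land=151.157, impact vy=-5.926
  bounce: vy ← 0.87·5.926 = 5.155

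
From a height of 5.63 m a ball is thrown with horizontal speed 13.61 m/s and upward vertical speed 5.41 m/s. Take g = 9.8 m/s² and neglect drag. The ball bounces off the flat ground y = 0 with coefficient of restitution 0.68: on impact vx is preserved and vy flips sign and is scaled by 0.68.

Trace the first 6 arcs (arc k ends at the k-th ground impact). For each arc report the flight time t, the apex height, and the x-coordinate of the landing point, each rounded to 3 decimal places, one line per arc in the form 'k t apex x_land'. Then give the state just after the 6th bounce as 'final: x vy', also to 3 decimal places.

Arc 1: start y=5.630, vy=5.410 → t=1.758, apex=7.123, x_land=23.923, impact vy=-11.816
  bounce: vy ← 0.68·11.816 = 8.035
Arc 2: start y=0.000, vy=8.035 → t=1.640, apex=3.294, x_land=46.240, impact vy=-8.035
  bounce: vy ← 0.68·8.035 = 5.464
Arc 3: start y=0.000, vy=5.464 → t=1.115, apex=1.523, x_land=61.416, impact vy=-5.464
  bounce: vy ← 0.68·5.464 = 3.715
Arc 4: start y=0.000, vy=3.715 → t=0.758, apex=0.704, x_land=71.735, impact vy=-3.715
  bounce: vy ← 0.68·3.715 = 2.526
Arc 5: start y=0.000, vy=2.526 → t=0.516, apex=0.326, x_land=78.752, impact vy=-2.526
  bounce: vy ← 0.68·2.526 = 1.718
Arc 6: start y=0.000, vy=1.718 → t=0.351, apex=0.151, x_land=83.524, impact vy=-1.718
  bounce: vy ← 0.68·1.718 = 1.168

1 1.758 7.123 23.923
2 1.640 3.294 46.240
3 1.115 1.523 61.416
4 0.758 0.704 71.735
5 0.516 0.326 78.752
6 0.351 0.151 83.524
final: 83.524 1.168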